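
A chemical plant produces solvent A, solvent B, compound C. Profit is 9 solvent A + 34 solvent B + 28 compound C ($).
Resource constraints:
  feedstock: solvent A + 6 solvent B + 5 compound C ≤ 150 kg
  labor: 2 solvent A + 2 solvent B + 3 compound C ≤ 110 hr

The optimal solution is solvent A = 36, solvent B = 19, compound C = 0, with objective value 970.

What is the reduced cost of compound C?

Both feedstock and labor are binding at x*.
From A_Bᵀ y = c: 1·y_feedstock + 2·y_labor = 9; 6·y_feedstock + 2·y_labor = 34.
Solving: y_feedstock = 5, y_labor = 2.
Reduced cost of compound C: c₃ − yᵀa₃ = 28 − (5·5 + 2·3) = 28 − 31 = -3.

-3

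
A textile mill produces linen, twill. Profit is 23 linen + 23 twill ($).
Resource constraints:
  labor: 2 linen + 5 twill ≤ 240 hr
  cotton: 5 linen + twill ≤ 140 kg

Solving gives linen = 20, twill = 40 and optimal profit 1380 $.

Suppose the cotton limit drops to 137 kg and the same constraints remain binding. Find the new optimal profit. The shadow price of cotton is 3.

Δb = -3, so new z* = 1380 + (3)·(-3) = 1380 − 9 = 1371.

1371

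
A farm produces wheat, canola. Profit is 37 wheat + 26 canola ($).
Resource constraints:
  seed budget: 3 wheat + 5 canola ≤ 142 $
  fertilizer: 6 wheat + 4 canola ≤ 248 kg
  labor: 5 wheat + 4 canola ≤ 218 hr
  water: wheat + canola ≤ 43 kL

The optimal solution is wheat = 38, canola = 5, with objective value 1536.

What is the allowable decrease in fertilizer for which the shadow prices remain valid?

Binding constraints: fertilizer, water. The basis is B = [[6,4],[1,1]] with det 2.
Per unit decrease in fertilizer, x* moves by d = (-0.5, 0.5).
The basis stays optimal until seed budget becomes binding; allowable decrease = 3 kg.

3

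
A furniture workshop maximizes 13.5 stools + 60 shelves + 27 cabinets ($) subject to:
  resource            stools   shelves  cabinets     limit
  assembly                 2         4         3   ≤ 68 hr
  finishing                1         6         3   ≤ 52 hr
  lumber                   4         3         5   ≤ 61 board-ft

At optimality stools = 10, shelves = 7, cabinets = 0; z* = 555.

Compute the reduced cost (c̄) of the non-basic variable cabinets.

Binding: finishing and lumber. Non-binding: assembly (20 unused).
Slack constraints have shadow price 0 (complementary slackness).
From A_Bᵀ y = c: 1·y_finishing + 4·y_lumber = 13.5; 6·y_finishing + 3·y_lumber = 60.
This yields shadow prices y_finishing = 9.5, y_lumber = 1.
Reduced cost of cabinets: c₃ − yᵀa₃ = 27 − (9.5·3 + 1·5) = 27 − 33.5 = -6.5.

-6.5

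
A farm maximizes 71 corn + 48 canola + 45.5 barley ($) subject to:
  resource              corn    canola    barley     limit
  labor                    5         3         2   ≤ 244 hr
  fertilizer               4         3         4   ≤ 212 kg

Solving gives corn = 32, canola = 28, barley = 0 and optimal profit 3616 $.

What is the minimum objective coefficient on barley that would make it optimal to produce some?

50

Check each constraint at x*: labor 244/244 (tight); fertilizer 212/212 (tight).
From A_Bᵀ y = c: 5·y_labor + 4·y_fertilizer = 71; 3·y_labor + 3·y_fertilizer = 48.
This yields shadow prices y_labor = 7, y_fertilizer = 9.
barley enters the basis when its profit ≥ yᵀa₃ = 7·2 + 9·4 = 50.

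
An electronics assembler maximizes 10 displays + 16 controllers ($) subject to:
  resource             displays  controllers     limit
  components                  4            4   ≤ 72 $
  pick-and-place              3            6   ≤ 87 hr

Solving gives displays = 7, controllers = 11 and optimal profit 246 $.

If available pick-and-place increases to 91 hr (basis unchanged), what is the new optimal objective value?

254

Both components and pick-and-place are binding at x*.
Dual feasibility on the basic columns requires 4·y_components + 3·y_pick-and-place = 10, 4·y_components + 6·y_pick-and-place = 16.
This yields shadow prices y_components = 1, y_pick-and-place = 2.
Δz = y_pick-and-place·Δb = 2 × (4) = 8, so new z* = 246 + 8 = 254.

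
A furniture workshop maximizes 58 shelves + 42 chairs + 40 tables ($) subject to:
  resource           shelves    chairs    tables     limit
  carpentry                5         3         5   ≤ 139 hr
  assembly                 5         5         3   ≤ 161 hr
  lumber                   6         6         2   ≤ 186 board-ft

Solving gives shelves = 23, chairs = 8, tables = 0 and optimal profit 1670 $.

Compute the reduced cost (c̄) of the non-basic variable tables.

Check each constraint at x*: carpentry 139/139 (tight); assembly 155/161 (slack 6); lumber 186/186 (tight).
By complementary slackness, y = 0 for the non-binding constraint.
The binding rows give the dual system: 5·y_carpentry + 6·y_lumber = 58 and 3·y_carpentry + 6·y_lumber = 42.
→ y_carpentry = 8 and y_lumber = 3.
Reduced cost of tables: c₃ − yᵀa₃ = 40 − (8·5 + 3·2) = 40 − 46 = -6.

-6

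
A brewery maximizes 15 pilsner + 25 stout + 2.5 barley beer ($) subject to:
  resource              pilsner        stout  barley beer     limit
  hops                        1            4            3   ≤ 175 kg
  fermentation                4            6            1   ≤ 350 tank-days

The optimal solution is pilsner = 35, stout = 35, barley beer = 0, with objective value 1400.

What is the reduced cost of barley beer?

-4

At the optimum: hops uses 175 of 175 (binding); fermentation uses 350 of 350 (binding).
Dual feasibility on the basic columns requires 1·y_hops + 4·y_fermentation = 15, 4·y_hops + 6·y_fermentation = 25.
This yields shadow prices y_hops = 1, y_fermentation = 3.5.
Reduced cost of barley beer: c₃ − yᵀa₃ = 2.5 − (1·3 + 3.5·1) = 2.5 − 6.5 = -4.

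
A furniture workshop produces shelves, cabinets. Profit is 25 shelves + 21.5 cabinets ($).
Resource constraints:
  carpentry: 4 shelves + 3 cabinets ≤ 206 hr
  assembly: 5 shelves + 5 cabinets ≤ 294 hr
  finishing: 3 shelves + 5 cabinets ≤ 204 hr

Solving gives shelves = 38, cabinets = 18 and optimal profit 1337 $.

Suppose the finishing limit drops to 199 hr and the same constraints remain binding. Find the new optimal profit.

At the optimum: carpentry uses 206 of 206 (binding); assembly uses 280 of 294 (slack = 14); finishing uses 204 of 204 (binding).
Slack constraints have shadow price 0 (complementary slackness).
Dual feasibility on the basic columns requires 4·y_carpentry + 3·y_finishing = 25, 3·y_carpentry + 5·y_finishing = 21.5.
This yields shadow prices y_carpentry = 5.5, y_finishing = 1.
Δz = y_finishing·Δb = 1 × (-5) = -5, so new z* = 1337 − 5 = 1332.

1332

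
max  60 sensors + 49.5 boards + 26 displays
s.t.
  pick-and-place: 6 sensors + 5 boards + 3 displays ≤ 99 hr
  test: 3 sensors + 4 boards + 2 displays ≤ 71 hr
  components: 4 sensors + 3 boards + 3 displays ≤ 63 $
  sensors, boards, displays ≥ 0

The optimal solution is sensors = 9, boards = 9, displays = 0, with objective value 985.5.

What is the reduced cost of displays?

Binding: pick-and-place and components. Non-binding: test (8 unused).
Slack constraints have shadow price 0 (complementary slackness).
From A_Bᵀ y = c: 6·y_pick-and-place + 4·y_components = 60; 5·y_pick-and-place + 3·y_components = 49.5.
Solving: y_pick-and-place = 9, y_components = 1.5.
Reduced cost of displays: c₃ − yᵀa₃ = 26 − (9·3 + 1.5·3) = 26 − 31.5 = -5.5.

-5.5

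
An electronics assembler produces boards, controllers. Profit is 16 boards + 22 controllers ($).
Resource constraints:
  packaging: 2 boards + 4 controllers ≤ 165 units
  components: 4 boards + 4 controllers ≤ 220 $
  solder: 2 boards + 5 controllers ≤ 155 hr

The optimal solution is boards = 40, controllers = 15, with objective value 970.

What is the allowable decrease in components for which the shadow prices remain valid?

Binding constraints: components, solder. The basis is B = [[4,4],[2,5]] with det 12.
Per unit decrease in components, x* moves by d = (-0.4167, 0.1667).
The basis stays optimal until boards reaches 0; allowable decrease = 96 $.

96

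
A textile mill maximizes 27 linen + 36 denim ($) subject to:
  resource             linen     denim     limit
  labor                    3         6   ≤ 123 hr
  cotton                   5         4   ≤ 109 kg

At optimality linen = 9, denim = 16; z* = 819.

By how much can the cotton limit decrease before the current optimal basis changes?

27

Binding constraints: labor, cotton. The basis is B = [[3,6],[5,4]] with det -18.
Per unit decrease in cotton, x* moves by d = (-0.3333, 0.1667).
The basis stays optimal until linen reaches 0; allowable decrease = 27 kg.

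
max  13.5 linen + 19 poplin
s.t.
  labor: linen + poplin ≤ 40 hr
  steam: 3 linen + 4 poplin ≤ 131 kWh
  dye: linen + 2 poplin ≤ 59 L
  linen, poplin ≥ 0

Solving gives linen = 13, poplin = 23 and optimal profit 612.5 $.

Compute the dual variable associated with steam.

Binding: steam and dye. Non-binding: labor (4 unused).
Since labor is not tight, its dual is 0.
Dual feasibility on the basic columns requires 3·y_steam + 1·y_dye = 13.5, 4·y_steam + 2·y_dye = 19.
Solving: y_steam = 4, y_dye = 1.5.
Shadow price of steam = 4.

4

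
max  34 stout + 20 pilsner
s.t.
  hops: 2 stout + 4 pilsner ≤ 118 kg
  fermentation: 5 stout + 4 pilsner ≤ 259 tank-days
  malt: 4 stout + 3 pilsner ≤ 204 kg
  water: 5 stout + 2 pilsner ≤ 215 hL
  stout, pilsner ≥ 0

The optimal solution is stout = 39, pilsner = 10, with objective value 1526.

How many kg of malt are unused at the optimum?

18

malt used = 4·39 + 3·10 = 186; slack = 204 − 186 = 18.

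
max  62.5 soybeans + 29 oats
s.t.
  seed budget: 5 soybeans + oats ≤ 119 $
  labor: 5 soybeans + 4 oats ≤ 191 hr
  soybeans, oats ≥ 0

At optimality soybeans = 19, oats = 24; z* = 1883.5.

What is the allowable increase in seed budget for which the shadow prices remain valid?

Binding constraints: seed budget, labor. The basis is B = [[5,1],[5,4]] with det 15.
Per unit increase in seed budget, x* moves by d = (0.2667, -0.3333).
The basis stays optimal until oats reaches 0; allowable increase = 72 $.

72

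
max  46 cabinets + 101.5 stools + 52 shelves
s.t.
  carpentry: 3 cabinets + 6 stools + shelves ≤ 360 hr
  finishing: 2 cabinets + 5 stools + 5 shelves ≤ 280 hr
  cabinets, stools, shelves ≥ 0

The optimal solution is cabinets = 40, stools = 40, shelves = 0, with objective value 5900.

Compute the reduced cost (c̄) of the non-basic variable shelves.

Check each constraint at x*: carpentry 360/360 (tight); finishing 280/280 (tight).
From A_Bᵀ y = c: 3·y_carpentry + 2·y_finishing = 46; 6·y_carpentry + 5·y_finishing = 101.5.
This yields shadow prices y_carpentry = 9, y_finishing = 9.5.
Reduced cost of shelves: c₃ − yᵀa₃ = 52 − (9·1 + 9.5·5) = 52 − 56.5 = -4.5.

-4.5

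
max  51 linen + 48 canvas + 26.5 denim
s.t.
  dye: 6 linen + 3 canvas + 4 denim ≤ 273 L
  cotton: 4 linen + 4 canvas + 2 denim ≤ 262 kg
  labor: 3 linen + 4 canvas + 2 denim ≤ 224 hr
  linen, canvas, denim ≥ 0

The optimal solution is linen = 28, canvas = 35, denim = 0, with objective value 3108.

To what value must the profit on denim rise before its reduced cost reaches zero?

Check each constraint at x*: dye 273/273 (tight); cotton 252/262 (slack 10); labor 224/224 (tight).
By complementary slackness, y = 0 for the non-binding constraint.
The binding rows give the dual system: 6·y_dye + 3·y_labor = 51 and 3·y_dye + 4·y_labor = 48.
This yields shadow prices y_dye = 4, y_labor = 9.
denim enters the basis when its profit ≥ yᵀa₃ = 4·4 + 9·2 = 34.

34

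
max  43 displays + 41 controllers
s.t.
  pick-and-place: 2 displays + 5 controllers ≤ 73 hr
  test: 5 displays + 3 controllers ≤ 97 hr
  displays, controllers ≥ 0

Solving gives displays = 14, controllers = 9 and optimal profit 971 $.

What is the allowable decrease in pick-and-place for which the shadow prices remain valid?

34.2

Binding constraints: pick-and-place, test. The basis is B = [[2,5],[5,3]] with det -19.
Per unit decrease in pick-and-place, x* moves by d = (0.1579, -0.2632).
The basis stays optimal until controllers reaches 0; allowable decrease = 34.2 hr.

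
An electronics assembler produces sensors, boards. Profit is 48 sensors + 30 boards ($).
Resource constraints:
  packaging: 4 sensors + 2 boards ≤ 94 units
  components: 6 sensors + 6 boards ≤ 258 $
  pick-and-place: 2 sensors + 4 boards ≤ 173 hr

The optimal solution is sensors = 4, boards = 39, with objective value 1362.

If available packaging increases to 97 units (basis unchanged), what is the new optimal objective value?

Check each constraint at x*: packaging 94/94 (tight); components 258/258 (tight); pick-and-place 164/173 (slack 9).
Since pick-and-place is not tight, its dual is 0.
From A_Bᵀ y = c: 4·y_packaging + 6·y_components = 48; 2·y_packaging + 6·y_components = 30.
→ y_packaging = 9 and y_components = 2.
Δz = y_packaging·Δb = 9 × (3) = 27, so new z* = 1362 + 27 = 1389.

1389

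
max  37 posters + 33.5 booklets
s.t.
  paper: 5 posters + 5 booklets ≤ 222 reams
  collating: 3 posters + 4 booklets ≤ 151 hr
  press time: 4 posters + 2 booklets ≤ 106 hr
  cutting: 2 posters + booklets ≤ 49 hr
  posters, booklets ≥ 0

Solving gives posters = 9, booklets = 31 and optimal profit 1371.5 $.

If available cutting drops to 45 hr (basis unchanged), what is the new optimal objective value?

1333.5

Binding: collating and cutting. Non-binding: paper (22 unused), press time (8 unused).
Since paper, press time are not tight, their duals are 0.
Dual feasibility on the basic columns requires 3·y_collating + 2·y_cutting = 37, 4·y_collating + 1·y_cutting = 33.5.
Solving: y_collating = 6, y_cutting = 9.5.
Δz = y_cutting·Δb = 9.5 × (-4) = -38, so new z* = 1371.5 − 38 = 1333.5.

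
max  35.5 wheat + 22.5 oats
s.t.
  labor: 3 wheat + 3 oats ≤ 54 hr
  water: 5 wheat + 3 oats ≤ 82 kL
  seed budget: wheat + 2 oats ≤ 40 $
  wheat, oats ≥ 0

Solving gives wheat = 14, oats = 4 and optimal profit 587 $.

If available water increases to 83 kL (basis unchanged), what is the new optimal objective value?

Binding: labor and water. Non-binding: seed budget (18 unused).
By complementary slackness, y = 0 for the non-binding constraint.
From A_Bᵀ y = c: 3·y_labor + 5·y_water = 35.5; 3·y_labor + 3·y_water = 22.5.
→ y_labor = 1 and y_water = 6.5.
Δz = y_water·Δb = 6.5 × (1) = 6.5, so new z* = 587 + 6.5 = 593.5.

593.5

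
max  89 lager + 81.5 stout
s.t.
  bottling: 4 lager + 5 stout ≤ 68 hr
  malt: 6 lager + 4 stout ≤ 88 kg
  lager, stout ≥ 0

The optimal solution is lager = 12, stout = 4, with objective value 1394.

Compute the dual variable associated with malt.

At the optimum: bottling uses 68 of 68 (binding); malt uses 88 of 88 (binding).
From A_Bᵀ y = c: 4·y_bottling + 6·y_malt = 89; 5·y_bottling + 4·y_malt = 81.5.
→ y_bottling = 9.5 and y_malt = 8.5.
Shadow price of malt = 8.5.

8.5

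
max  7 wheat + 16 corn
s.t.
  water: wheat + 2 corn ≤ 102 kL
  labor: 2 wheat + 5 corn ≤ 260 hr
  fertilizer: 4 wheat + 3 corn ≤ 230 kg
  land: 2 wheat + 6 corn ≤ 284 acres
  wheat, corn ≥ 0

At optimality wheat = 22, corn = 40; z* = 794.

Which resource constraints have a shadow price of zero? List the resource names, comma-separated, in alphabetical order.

fertilizer, labor

water: 102/102 (binding)
labor: 244/260 (slack 16)
fertilizer: 208/230 (slack 22)
land: 284/284 (binding)
By complementary slackness, a constraint with positive slack has shadow price 0 → fertilizer, labor.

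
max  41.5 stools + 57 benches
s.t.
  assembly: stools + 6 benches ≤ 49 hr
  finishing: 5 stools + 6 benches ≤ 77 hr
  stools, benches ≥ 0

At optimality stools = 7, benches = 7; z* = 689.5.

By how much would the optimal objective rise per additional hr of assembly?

1.5

Both assembly and finishing are binding at x*.
Dual feasibility on the basic columns requires 1·y_assembly + 5·y_finishing = 41.5, 6·y_assembly + 6·y_finishing = 57.
Solving: y_assembly = 1.5, y_finishing = 8.
Shadow price of assembly = 1.5.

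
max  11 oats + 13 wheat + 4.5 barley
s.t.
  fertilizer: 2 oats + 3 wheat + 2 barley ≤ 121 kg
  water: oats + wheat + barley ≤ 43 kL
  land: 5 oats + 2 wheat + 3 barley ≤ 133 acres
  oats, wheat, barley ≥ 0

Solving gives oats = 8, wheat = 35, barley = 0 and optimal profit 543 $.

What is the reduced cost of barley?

-6.5

Check each constraint at x*: fertilizer 121/121 (tight); water 43/43 (tight); land 110/133 (slack 23).
Since land is not tight, its dual is 0.
Dual feasibility on the basic columns requires 2·y_fertilizer + 1·y_water = 11, 3·y_fertilizer + 1·y_water = 13.
This yields shadow prices y_fertilizer = 2, y_water = 7.
Reduced cost of barley: c₃ − yᵀa₃ = 4.5 − (2·2 + 7·1) = 4.5 − 11 = -6.5.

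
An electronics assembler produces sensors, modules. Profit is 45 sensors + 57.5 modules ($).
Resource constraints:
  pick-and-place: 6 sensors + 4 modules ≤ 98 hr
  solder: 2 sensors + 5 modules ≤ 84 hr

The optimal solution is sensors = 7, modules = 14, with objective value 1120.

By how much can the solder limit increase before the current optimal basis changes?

38.5

Binding constraints: pick-and-place, solder. The basis is B = [[6,4],[2,5]] with det 22.
Per unit increase in solder, x* moves by d = (-0.1818, 0.2727).
The basis stays optimal until sensors reaches 0; allowable increase = 38.5 hr.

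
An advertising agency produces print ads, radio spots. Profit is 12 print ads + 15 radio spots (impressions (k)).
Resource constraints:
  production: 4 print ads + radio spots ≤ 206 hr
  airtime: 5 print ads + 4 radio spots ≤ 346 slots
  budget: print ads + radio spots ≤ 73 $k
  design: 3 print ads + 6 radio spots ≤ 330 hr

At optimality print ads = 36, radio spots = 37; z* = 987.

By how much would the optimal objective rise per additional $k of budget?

Binding: budget and design. Non-binding: production (25 unused), airtime (18 unused).
Since production, airtime are not tight, their duals are 0.
The binding rows give the dual system: 1·y_budget + 3·y_design = 12 and 1·y_budget + 6·y_design = 15.
Solving: y_budget = 9, y_design = 1.
Shadow price of budget = 9.

9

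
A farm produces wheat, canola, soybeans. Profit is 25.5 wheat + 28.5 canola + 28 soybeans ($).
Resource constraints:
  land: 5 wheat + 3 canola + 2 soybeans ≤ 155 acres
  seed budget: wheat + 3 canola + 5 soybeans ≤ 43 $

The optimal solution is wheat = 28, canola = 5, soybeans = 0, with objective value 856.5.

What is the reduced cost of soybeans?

-7.5

Both land and seed budget are binding at x*.
Dual feasibility on the basic columns requires 5·y_land + 1·y_seed budget = 25.5, 3·y_land + 3·y_seed budget = 28.5.
This yields shadow prices y_land = 4, y_seed budget = 5.5.
Reduced cost of soybeans: c₃ − yᵀa₃ = 28 − (4·2 + 5.5·5) = 28 − 35.5 = -7.5.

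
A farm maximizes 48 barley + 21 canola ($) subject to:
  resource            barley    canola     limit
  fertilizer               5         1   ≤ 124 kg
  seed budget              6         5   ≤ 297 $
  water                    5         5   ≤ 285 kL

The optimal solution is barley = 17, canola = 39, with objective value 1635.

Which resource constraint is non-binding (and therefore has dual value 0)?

fertilizer: 124/124 (binding)
seed budget: 297/297 (binding)
water: 280/285 (slack 5)
By complementary slackness, a constraint with positive slack has shadow price 0 → water.

water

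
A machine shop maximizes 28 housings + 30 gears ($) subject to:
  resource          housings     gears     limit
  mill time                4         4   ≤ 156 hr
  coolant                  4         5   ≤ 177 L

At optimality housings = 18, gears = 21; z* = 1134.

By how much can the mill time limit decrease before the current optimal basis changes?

14.4

Binding constraints: mill time, coolant. The basis is B = [[4,4],[4,5]] with det 4.
Per unit decrease in mill time, x* moves by d = (-1.25, 1).
The basis stays optimal until housings reaches 0; allowable decrease = 14.4 hr.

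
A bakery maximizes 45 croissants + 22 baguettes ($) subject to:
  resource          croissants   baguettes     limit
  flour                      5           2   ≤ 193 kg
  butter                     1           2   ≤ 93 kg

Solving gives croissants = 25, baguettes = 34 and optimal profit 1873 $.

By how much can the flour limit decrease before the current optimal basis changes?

100

Binding constraints: flour, butter. The basis is B = [[5,2],[1,2]] with det 8.
Per unit decrease in flour, x* moves by d = (-0.25, 0.125).
The basis stays optimal until croissants reaches 0; allowable decrease = 100 kg.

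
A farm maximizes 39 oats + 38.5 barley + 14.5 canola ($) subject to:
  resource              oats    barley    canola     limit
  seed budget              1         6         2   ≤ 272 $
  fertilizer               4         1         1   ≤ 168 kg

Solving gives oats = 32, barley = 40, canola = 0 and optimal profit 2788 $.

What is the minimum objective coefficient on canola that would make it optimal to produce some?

Check each constraint at x*: seed budget 272/272 (tight); fertilizer 168/168 (tight).
The binding rows give the dual system: 1·y_seed budget + 4·y_fertilizer = 39 and 6·y_seed budget + 1·y_fertilizer = 38.5.
→ y_seed budget = 5 and y_fertilizer = 8.5.
canola enters the basis when its profit ≥ yᵀa₃ = 5·2 + 8.5·1 = 18.5.

18.5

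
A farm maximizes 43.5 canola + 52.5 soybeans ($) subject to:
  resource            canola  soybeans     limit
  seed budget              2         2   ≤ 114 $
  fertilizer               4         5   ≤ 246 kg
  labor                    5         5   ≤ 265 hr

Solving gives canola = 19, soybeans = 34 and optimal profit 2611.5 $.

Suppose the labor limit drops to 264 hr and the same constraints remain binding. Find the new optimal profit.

At the optimum: seed budget uses 106 of 114 (slack = 8); fertilizer uses 246 of 246 (binding); labor uses 265 of 265 (binding).
Since seed budget is not tight, its dual is 0.
From A_Bᵀ y = c: 4·y_fertilizer + 5·y_labor = 43.5; 5·y_fertilizer + 5·y_labor = 52.5.
This yields shadow prices y_fertilizer = 9, y_labor = 1.5.
Δz = y_labor·Δb = 1.5 × (-1) = -1.5, so new z* = 2611.5 − 1.5 = 2610.

2610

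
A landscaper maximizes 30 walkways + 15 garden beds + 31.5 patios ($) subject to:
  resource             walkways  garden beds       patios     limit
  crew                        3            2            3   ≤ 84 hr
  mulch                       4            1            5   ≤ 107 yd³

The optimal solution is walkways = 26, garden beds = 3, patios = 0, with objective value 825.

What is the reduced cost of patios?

-1.5

Check each constraint at x*: crew 84/84 (tight); mulch 107/107 (tight).
The binding rows give the dual system: 3·y_crew + 4·y_mulch = 30 and 2·y_crew + 1·y_mulch = 15.
→ y_crew = 6 and y_mulch = 3.
Reduced cost of patios: c₃ − yᵀa₃ = 31.5 − (6·3 + 3·5) = 31.5 − 33 = -1.5.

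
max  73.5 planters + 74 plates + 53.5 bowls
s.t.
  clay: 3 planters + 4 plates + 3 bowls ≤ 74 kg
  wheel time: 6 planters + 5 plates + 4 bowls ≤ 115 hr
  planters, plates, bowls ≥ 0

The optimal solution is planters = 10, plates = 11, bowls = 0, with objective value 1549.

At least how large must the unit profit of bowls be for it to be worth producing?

Check each constraint at x*: clay 74/74 (tight); wheel time 115/115 (tight).
From A_Bᵀ y = c: 3·y_clay + 6·y_wheel time = 73.5; 4·y_clay + 5·y_wheel time = 74.
→ y_clay = 8.5 and y_wheel time = 8.
bowls enters the basis when its profit ≥ yᵀa₃ = 8.5·3 + 8·4 = 57.5.

57.5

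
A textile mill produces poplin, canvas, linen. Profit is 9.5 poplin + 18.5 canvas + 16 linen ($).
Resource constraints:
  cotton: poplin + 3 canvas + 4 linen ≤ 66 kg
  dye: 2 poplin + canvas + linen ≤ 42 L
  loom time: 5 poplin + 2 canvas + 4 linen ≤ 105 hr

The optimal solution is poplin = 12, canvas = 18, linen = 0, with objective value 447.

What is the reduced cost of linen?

Check each constraint at x*: cotton 66/66 (tight); dye 42/42 (tight); loom time 96/105 (slack 9).
Slack constraints have shadow price 0 (complementary slackness).
Dual feasibility on the basic columns requires 1·y_cotton + 2·y_dye = 9.5, 3·y_cotton + 1·y_dye = 18.5.
→ y_cotton = 5.5 and y_dye = 2.
Reduced cost of linen: c₃ − yᵀa₃ = 16 − (5.5·4 + 2·1) = 16 − 24 = -8.

-8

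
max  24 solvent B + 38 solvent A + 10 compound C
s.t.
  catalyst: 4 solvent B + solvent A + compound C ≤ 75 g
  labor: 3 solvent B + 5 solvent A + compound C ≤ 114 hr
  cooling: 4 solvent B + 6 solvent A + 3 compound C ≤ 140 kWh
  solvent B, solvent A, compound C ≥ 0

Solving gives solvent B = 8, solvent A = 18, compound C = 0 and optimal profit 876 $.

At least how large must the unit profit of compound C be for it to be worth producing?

13

At the optimum: catalyst uses 50 of 75 (slack = 25); labor uses 114 of 114 (binding); cooling uses 140 of 140 (binding).
Since catalyst is not tight, its dual is 0.
The binding rows give the dual system: 3·y_labor + 4·y_cooling = 24 and 5·y_labor + 6·y_cooling = 38.
Solving: y_labor = 4, y_cooling = 3.
compound C enters the basis when its profit ≥ yᵀa₃ = 4·1 + 3·3 = 13.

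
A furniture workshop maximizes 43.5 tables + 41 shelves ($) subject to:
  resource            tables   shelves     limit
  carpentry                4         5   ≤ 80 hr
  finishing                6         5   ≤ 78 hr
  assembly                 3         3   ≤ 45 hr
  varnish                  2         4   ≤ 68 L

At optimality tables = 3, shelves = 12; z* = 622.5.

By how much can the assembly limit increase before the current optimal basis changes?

Binding constraints: finishing, assembly. The basis is B = [[6,5],[3,3]] with det 3.
Per unit increase in assembly, x* moves by d = (-1.6667, 2).
The basis stays optimal until tables reaches 0; allowable increase = 1.8 hr.

1.8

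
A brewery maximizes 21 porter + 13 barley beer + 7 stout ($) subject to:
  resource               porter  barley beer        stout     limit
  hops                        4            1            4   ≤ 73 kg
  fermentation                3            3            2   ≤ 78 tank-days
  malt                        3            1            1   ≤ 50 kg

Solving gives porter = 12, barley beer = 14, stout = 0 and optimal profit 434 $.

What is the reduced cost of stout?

-3

Check each constraint at x*: hops 62/73 (slack 11); fermentation 78/78 (tight); malt 50/50 (tight).
Slack constraints have shadow price 0 (complementary slackness).
The binding rows give the dual system: 3·y_fermentation + 3·y_malt = 21 and 3·y_fermentation + 1·y_malt = 13.
Solving: y_fermentation = 3, y_malt = 4.
Reduced cost of stout: c₃ − yᵀa₃ = 7 − (3·2 + 4·1) = 7 − 10 = -3.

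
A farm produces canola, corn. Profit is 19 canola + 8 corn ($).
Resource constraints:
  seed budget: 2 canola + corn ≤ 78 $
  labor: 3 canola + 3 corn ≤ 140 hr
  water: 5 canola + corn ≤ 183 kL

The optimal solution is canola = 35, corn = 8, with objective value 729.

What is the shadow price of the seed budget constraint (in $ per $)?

At the optimum: seed budget uses 78 of 78 (binding); labor uses 129 of 140 (slack = 11); water uses 183 of 183 (binding).
Slack constraints have shadow price 0 (complementary slackness).
From A_Bᵀ y = c: 2·y_seed budget + 5·y_water = 19; 1·y_seed budget + 1·y_water = 8.
This yields shadow prices y_seed budget = 7, y_water = 1.
Shadow price of seed budget = 7.

7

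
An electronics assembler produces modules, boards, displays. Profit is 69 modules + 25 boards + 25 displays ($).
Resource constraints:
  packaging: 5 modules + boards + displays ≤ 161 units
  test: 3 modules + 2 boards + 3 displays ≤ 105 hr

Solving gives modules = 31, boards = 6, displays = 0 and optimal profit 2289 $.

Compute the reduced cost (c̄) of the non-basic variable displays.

-8

Check each constraint at x*: packaging 161/161 (tight); test 105/105 (tight).
Dual feasibility on the basic columns requires 5·y_packaging + 3·y_test = 69, 1·y_packaging + 2·y_test = 25.
Solving: y_packaging = 9, y_test = 8.
Reduced cost of displays: c₃ − yᵀa₃ = 25 − (9·1 + 8·3) = 25 − 33 = -8.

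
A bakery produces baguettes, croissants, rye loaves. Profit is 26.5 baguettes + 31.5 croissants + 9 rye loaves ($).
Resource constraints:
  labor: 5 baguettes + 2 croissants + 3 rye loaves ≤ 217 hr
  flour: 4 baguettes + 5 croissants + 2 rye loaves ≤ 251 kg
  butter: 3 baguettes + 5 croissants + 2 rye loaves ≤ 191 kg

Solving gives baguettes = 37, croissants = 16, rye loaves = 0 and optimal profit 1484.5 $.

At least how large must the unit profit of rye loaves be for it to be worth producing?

17

Binding: labor and butter. Non-binding: flour (23 unused).
By complementary slackness, y = 0 for the non-binding constraint.
From A_Bᵀ y = c: 5·y_labor + 3·y_butter = 26.5; 2·y_labor + 5·y_butter = 31.5.
This yields shadow prices y_labor = 2, y_butter = 5.5.
rye loaves enters the basis when its profit ≥ yᵀa₃ = 2·3 + 5.5·2 = 17.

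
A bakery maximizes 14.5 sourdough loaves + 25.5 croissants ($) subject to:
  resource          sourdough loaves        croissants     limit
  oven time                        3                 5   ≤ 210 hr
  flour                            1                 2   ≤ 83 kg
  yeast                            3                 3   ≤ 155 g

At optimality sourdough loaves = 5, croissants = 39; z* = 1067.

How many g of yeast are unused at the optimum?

23

yeast used = 3·5 + 3·39 = 132; slack = 155 − 132 = 23.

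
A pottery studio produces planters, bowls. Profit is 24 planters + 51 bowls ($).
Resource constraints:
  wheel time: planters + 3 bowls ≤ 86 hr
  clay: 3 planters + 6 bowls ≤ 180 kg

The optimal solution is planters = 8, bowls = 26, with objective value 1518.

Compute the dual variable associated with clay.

Both wheel time and clay are binding at x*.
Dual feasibility on the basic columns requires 1·y_wheel time + 3·y_clay = 24, 3·y_wheel time + 6·y_clay = 51.
This yields shadow prices y_wheel time = 3, y_clay = 7.
Shadow price of clay = 7.

7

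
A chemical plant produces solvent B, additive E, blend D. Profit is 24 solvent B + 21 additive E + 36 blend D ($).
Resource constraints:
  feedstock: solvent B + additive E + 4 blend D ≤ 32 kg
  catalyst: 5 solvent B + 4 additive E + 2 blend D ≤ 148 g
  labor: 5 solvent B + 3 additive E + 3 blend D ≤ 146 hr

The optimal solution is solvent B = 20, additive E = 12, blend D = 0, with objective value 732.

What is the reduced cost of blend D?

-6

Check each constraint at x*: feedstock 32/32 (tight); catalyst 148/148 (tight); labor 136/146 (slack 10).
By complementary slackness, y = 0 for the non-binding constraint.
From A_Bᵀ y = c: 1·y_feedstock + 5·y_catalyst = 24; 1·y_feedstock + 4·y_catalyst = 21.
This yields shadow prices y_feedstock = 9, y_catalyst = 3.
Reduced cost of blend D: c₃ − yᵀa₃ = 36 − (9·4 + 3·2) = 36 − 42 = -6.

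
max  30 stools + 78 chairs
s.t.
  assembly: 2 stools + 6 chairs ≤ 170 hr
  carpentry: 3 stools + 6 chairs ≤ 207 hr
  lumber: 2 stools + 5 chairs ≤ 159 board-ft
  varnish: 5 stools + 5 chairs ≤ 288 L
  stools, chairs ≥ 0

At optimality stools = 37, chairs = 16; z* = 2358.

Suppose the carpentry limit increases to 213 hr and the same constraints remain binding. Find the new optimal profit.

2382

Check each constraint at x*: assembly 170/170 (tight); carpentry 207/207 (tight); lumber 154/159 (slack 5); varnish 265/288 (slack 23).
Slack constraints have shadow price 0 (complementary slackness).
From A_Bᵀ y = c: 2·y_assembly + 3·y_carpentry = 30; 6·y_assembly + 6·y_carpentry = 78.
This yields shadow prices y_assembly = 9, y_carpentry = 4.
Δz = y_carpentry·Δb = 4 × (6) = 24, so new z* = 2358 + 24 = 2382.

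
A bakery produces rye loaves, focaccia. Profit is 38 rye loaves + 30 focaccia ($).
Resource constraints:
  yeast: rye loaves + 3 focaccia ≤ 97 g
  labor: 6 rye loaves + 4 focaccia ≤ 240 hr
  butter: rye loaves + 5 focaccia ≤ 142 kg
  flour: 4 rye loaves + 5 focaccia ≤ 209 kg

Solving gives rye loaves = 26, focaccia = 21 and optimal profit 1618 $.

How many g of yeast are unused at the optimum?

yeast used = 1·26 + 3·21 = 89; slack = 97 − 89 = 8.

8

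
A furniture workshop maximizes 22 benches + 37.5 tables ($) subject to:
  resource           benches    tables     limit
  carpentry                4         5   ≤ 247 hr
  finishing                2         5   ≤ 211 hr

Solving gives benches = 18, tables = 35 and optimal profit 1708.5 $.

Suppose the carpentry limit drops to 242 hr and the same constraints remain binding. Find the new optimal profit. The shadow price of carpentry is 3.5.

Δb = -5, so new z* = 1708.5 + (3.5)·(-5) = 1708.5 − 17.5 = 1691.

1691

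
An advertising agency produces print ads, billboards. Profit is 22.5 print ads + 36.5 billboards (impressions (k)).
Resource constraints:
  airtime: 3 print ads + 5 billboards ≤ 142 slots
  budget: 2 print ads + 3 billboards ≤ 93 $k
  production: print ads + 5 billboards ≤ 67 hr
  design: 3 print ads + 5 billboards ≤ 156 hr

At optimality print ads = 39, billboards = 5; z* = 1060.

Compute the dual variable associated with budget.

3

At the optimum: airtime uses 142 of 142 (binding); budget uses 93 of 93 (binding); production uses 64 of 67 (slack = 3); design uses 142 of 156 (slack = 14).
Since production, design are not tight, their duals are 0.
The binding rows give the dual system: 3·y_airtime + 2·y_budget = 22.5 and 5·y_airtime + 3·y_budget = 36.5.
Solving: y_airtime = 5.5, y_budget = 3.
Shadow price of budget = 3.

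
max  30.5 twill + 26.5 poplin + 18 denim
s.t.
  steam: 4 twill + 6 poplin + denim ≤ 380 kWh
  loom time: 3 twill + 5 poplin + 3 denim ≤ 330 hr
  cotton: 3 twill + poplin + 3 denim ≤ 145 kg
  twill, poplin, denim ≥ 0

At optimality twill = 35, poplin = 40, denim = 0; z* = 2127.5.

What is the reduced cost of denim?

Check each constraint at x*: steam 380/380 (tight); loom time 305/330 (slack 25); cotton 145/145 (tight).
By complementary slackness, y = 0 for the non-binding constraint.
The binding rows give the dual system: 4·y_steam + 3·y_cotton = 30.5 and 6·y_steam + 1·y_cotton = 26.5.
This yields shadow prices y_steam = 3.5, y_cotton = 5.5.
Reduced cost of denim: c₃ − yᵀa₃ = 18 − (3.5·1 + 5.5·3) = 18 − 20 = -2.

-2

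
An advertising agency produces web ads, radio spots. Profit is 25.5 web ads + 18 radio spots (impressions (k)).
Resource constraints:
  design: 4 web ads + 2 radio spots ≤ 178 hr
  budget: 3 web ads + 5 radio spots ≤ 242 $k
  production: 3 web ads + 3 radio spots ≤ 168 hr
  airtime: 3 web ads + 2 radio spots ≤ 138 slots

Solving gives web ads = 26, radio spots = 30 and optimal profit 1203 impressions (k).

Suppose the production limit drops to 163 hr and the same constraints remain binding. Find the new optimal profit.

1198

At the optimum: design uses 164 of 178 (slack = 14); budget uses 228 of 242 (slack = 14); production uses 168 of 168 (binding); airtime uses 138 of 138 (binding).
By complementary slackness, y = 0 for the non-binding constraints.
The binding rows give the dual system: 3·y_production + 3·y_airtime = 25.5 and 3·y_production + 2·y_airtime = 18.
→ y_production = 1 and y_airtime = 7.5.
Δz = y_production·Δb = 1 × (-5) = -5, so new z* = 1203 − 5 = 1198.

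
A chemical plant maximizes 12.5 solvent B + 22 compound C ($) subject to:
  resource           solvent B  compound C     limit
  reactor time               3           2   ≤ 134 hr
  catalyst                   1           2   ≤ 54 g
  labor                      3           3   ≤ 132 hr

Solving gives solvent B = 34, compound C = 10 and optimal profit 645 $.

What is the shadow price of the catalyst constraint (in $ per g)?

Binding: catalyst and labor. Non-binding: reactor time (12 unused).
Slack constraints have shadow price 0 (complementary slackness).
The binding rows give the dual system: 1·y_catalyst + 3·y_labor = 12.5 and 2·y_catalyst + 3·y_labor = 22.
→ y_catalyst = 9.5 and y_labor = 1.
Shadow price of catalyst = 9.5.

9.5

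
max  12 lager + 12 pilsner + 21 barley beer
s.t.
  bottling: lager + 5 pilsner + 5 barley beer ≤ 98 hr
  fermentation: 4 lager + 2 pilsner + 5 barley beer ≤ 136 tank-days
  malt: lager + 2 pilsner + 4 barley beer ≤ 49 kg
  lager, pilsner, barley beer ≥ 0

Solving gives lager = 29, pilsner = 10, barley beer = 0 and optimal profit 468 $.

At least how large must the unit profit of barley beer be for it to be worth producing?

Binding: fermentation and malt. Non-binding: bottling (19 unused).
By complementary slackness, y = 0 for the non-binding constraint.
The binding rows give the dual system: 4·y_fermentation + 1·y_malt = 12 and 2·y_fermentation + 2·y_malt = 12.
Solving: y_fermentation = 2, y_malt = 4.
barley beer enters the basis when its profit ≥ yᵀa₃ = 2·5 + 4·4 = 26.

26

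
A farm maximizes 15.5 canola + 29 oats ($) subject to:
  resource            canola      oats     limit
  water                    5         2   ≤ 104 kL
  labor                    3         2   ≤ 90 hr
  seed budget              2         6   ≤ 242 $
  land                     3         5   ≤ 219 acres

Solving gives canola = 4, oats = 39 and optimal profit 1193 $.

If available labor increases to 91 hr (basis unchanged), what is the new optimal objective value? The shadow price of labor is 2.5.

1195.5

Δb = 1, so new z* = 1193 + (2.5)·(1) = 1193 + 2.5 = 1195.5.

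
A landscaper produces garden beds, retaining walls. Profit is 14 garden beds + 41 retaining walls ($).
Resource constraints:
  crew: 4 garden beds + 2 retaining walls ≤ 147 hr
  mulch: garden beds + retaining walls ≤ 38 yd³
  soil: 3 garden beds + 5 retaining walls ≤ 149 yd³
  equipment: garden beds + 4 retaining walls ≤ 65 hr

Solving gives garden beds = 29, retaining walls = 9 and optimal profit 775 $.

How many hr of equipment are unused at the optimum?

0

equipment used = 1·29 + 4·9 = 65; slack = 65 − 65 = 0.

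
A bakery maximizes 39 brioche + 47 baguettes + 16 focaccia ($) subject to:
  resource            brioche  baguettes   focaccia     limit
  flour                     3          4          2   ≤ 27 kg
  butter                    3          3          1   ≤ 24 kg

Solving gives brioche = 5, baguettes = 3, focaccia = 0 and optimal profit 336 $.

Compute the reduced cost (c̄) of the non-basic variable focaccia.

-5

Both flour and butter are binding at x*.
The binding rows give the dual system: 3·y_flour + 3·y_butter = 39 and 4·y_flour + 3·y_butter = 47.
Solving: y_flour = 8, y_butter = 5.
Reduced cost of focaccia: c₃ − yᵀa₃ = 16 − (8·2 + 5·1) = 16 − 21 = -5.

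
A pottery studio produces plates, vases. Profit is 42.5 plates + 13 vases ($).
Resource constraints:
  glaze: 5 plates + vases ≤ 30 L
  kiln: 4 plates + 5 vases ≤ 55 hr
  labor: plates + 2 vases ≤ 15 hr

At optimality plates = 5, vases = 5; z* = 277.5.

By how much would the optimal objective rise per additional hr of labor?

2.5

At the optimum: glaze uses 30 of 30 (binding); kiln uses 45 of 55 (slack = 10); labor uses 15 of 15 (binding).
By complementary slackness, y = 0 for the non-binding constraint.
The binding rows give the dual system: 5·y_glaze + 1·y_labor = 42.5 and 1·y_glaze + 2·y_labor = 13.
This yields shadow prices y_glaze = 8, y_labor = 2.5.
Shadow price of labor = 2.5.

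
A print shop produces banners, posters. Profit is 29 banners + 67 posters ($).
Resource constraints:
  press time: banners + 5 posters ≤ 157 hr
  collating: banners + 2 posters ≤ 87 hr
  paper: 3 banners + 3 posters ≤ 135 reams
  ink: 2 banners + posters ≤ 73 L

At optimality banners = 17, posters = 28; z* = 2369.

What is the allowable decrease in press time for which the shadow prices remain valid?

Binding constraints: press time, paper. The basis is B = [[1,5],[3,3]] with det -12.
Per unit decrease in press time, x* moves by d = (0.25, -0.25).
The basis stays optimal until ink becomes binding; allowable decrease = 44 hr.

44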